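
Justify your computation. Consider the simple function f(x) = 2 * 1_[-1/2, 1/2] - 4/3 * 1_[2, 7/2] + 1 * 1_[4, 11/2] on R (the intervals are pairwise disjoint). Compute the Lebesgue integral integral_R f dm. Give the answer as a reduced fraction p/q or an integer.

For a simple function f = sum_i c_i * 1_{A_i} with disjoint A_i,
  integral f dm = sum_i c_i * m(A_i).
Lengths of the A_i:
  m(A_1) = 1/2 - (-1/2) = 1.
  m(A_2) = 7/2 - 2 = 3/2.
  m(A_3) = 11/2 - 4 = 3/2.
Contributions c_i * m(A_i):
  (2) * (1) = 2.
  (-4/3) * (3/2) = -2.
  (1) * (3/2) = 3/2.
Total: 2 - 2 + 3/2 = 3/2.

3/2


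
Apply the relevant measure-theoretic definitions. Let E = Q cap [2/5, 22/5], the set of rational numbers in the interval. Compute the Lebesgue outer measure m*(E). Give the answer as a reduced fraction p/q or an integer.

The set Q cap [2/5, 22/5] is countable (a subset of the countable set Q). Lebesgue outer measure of any countable set is 0: each singleton {q} has m*({q}) = 0, and by countable subadditivity m*(union_k {q_k}) <= sum_k m*({q_k}) = sum_k 0 = 0. The reverse inequality m*(E) >= 0 is automatic. So m*(Q cap [2/5, 22/5]) = 0.

0


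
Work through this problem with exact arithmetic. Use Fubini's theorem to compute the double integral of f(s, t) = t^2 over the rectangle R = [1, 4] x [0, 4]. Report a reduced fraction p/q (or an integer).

f(s, t) is a tensor product of a function of s and a function of t, and both factors are bounded continuous (hence Lebesgue integrable) on the rectangle, so Fubini's theorem applies:
  integral_R f d(m x m) = (integral_a1^b1 1 ds) * (integral_a2^b2 t^2 dt).
Inner integral in s: integral_{1}^{4} 1 ds = (4^1 - 1^1)/1
  = 3.
Inner integral in t: integral_{0}^{4} t^2 dt = (4^3 - 0^3)/3
  = 64/3.
Product: (3) * (64/3) = 64.

64


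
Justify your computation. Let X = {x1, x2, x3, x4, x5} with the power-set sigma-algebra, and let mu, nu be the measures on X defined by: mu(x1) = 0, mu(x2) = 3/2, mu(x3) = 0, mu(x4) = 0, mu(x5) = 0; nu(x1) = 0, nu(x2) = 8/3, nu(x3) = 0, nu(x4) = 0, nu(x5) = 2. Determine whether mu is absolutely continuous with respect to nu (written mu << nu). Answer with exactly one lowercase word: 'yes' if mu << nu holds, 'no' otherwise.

mu << nu means: every nu-null measurable set is also mu-null; equivalently, for every atom x, if nu({x}) = 0 then mu({x}) = 0.
Checking each atom:
  x1: nu = 0, mu = 0 -> consistent with mu << nu.
  x2: nu = 8/3 > 0 -> no constraint.
  x3: nu = 0, mu = 0 -> consistent with mu << nu.
  x4: nu = 0, mu = 0 -> consistent with mu << nu.
  x5: nu = 2 > 0 -> no constraint.
No atom violates the condition. Therefore mu << nu.

yes


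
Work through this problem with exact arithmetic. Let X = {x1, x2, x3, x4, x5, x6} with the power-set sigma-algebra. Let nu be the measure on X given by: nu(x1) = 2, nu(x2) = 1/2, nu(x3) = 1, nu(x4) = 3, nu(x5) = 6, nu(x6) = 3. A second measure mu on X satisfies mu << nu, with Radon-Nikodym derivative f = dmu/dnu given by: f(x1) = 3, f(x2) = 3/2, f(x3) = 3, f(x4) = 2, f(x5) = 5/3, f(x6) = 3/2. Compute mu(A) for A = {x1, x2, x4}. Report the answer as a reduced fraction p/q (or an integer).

By the defining property of the Radon-Nikodym derivative, for every measurable set A,
  mu(A) = integral_A f dnu.
Since nu is a discrete measure concentrated on the atoms of X, the integral over A reduces to the sum
  mu(A) = sum_{x in A} f(x) * nu({x}).
Computing each term:
  x1: f(x1) * nu(x1) = 3 * 2 = 6.
  x2: f(x2) * nu(x2) = 3/2 * 1/2 = 3/4.
  x4: f(x4) * nu(x4) = 2 * 3 = 6.
Summing: mu(A) = 6 + 3/4 + 6 = 51/4.

51/4


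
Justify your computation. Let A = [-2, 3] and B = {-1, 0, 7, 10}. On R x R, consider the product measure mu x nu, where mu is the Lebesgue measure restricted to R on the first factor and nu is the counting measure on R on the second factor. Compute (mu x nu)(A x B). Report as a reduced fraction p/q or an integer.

For a measurable rectangle A x B, the product measure satisfies
  (mu x nu)(A x B) = mu(A) * nu(B).
  mu(A) = 5.
  nu(B) = 4.
  (mu x nu)(A x B) = 5 * 4 = 20.

20


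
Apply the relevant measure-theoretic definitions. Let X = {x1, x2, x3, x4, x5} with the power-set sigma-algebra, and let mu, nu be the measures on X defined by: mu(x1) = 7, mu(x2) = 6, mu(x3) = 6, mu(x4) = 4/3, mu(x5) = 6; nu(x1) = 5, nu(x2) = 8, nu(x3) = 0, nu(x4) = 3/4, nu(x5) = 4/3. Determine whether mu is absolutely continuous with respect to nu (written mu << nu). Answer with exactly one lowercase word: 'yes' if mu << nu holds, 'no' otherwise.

mu << nu means: every nu-null measurable set is also mu-null; equivalently, for every atom x, if nu({x}) = 0 then mu({x}) = 0.
Checking each atom:
  x1: nu = 5 > 0 -> no constraint.
  x2: nu = 8 > 0 -> no constraint.
  x3: nu = 0, mu = 6 > 0 -> violates mu << nu.
  x4: nu = 3/4 > 0 -> no constraint.
  x5: nu = 4/3 > 0 -> no constraint.
The atom(s) x3 violate the condition (nu = 0 but mu > 0). Therefore mu is NOT absolutely continuous w.r.t. nu.

no


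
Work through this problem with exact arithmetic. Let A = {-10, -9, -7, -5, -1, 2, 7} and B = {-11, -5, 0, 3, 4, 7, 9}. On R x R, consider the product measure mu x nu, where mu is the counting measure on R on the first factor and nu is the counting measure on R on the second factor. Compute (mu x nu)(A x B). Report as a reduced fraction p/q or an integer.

For a measurable rectangle A x B, the product measure satisfies
  (mu x nu)(A x B) = mu(A) * nu(B).
  mu(A) = 7.
  nu(B) = 7.
  (mu x nu)(A x B) = 7 * 7 = 49.

49


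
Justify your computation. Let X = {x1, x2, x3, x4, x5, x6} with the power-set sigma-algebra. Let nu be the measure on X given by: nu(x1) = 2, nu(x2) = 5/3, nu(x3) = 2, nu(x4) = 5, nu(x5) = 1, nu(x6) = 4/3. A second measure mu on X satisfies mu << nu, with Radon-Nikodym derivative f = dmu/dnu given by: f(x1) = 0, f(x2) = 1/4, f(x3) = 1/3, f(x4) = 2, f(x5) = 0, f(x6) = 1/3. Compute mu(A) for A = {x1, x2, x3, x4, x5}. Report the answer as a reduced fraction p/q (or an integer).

By the defining property of the Radon-Nikodym derivative, for every measurable set A,
  mu(A) = integral_A f dnu.
Since nu is a discrete measure concentrated on the atoms of X, the integral over A reduces to the sum
  mu(A) = sum_{x in A} f(x) * nu({x}).
Computing each term:
  x1: f(x1) * nu(x1) = 0 * 2 = 0.
  x2: f(x2) * nu(x2) = 1/4 * 5/3 = 5/12.
  x3: f(x3) * nu(x3) = 1/3 * 2 = 2/3.
  x4: f(x4) * nu(x4) = 2 * 5 = 10.
  x5: f(x5) * nu(x5) = 0 * 1 = 0.
Summing: mu(A) = 0 + 5/12 + 2/3 + 10 + 0 = 133/12.

133/12


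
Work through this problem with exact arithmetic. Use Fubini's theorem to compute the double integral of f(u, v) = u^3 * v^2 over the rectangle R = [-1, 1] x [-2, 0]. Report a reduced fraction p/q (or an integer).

f(u, v) is a tensor product of a function of u and a function of v, and both factors are bounded continuous (hence Lebesgue integrable) on the rectangle, so Fubini's theorem applies:
  integral_R f d(m x m) = (integral_a1^b1 u^3 du) * (integral_a2^b2 v^2 dv).
Inner integral in u: integral_{-1}^{1} u^3 du = (1^4 - (-1)^4)/4
  = 0.
Inner integral in v: integral_{-2}^{0} v^2 dv = (0^3 - (-2)^3)/3
  = 8/3.
Product: (0) * (8/3) = 0.

0


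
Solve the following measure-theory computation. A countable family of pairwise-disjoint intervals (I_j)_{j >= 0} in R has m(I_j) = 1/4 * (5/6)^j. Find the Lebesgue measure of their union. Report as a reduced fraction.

By countable additivity of the Lebesgue measure on pairwise disjoint measurable sets,
  m(union_{j >= 0} I_j) = sum_{j >= 0} m(I_j) = sum_{j >= 0} a * r^j,
  with a = 1/4 and r = 5/6.
Since 0 < r = 5/6 < 1, the geometric series converges:
  sum_{j >= 0} a * r^j = a / (1 - r).
  = 1/4 / (1 - 5/6)
  = 1/4 / (1/6)
  = 3/2.

3/2


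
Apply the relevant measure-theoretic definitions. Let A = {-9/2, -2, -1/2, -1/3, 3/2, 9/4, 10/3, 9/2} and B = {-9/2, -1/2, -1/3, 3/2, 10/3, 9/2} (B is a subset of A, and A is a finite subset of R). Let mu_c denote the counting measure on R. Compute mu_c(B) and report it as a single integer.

Counting measure assigns mu_c(E) = |E| (number of elements) when E is finite.
B has 6 element(s), so mu_c(B) = 6.

6


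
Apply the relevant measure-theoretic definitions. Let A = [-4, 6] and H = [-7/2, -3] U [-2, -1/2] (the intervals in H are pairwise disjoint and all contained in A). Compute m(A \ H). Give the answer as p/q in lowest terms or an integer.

The ambient interval has length m(A) = 6 - (-4) = 10.
Since the holes are disjoint and sit inside A, by finite additivity
  m(H) = sum_i (b_i - a_i), and m(A \ H) = m(A) - m(H).
Computing the hole measures:
  m(H_1) = -3 - (-7/2) = 1/2.
  m(H_2) = -1/2 - (-2) = 3/2.
Summed: m(H) = 1/2 + 3/2 = 2.
So m(A \ H) = 10 - 2 = 8.

8


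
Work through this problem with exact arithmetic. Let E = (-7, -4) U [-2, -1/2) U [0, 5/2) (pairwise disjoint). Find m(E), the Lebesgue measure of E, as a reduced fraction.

For pairwise disjoint intervals, m(union_i I_i) = sum_i m(I_i),
and m is invariant under swapping open/closed endpoints (single points have measure 0).
So m(E) = sum_i (b_i - a_i).
  I_1 has length -4 - (-7) = 3.
  I_2 has length -1/2 - (-2) = 3/2.
  I_3 has length 5/2 - 0 = 5/2.
Summing:
  m(E) = 3 + 3/2 + 5/2 = 7.

7


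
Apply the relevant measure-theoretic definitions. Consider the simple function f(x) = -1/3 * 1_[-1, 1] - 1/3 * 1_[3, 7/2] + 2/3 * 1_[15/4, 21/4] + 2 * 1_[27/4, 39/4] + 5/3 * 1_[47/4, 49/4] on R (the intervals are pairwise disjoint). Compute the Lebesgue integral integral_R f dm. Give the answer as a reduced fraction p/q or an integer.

For a simple function f = sum_i c_i * 1_{A_i} with disjoint A_i,
  integral f dm = sum_i c_i * m(A_i).
Lengths of the A_i:
  m(A_1) = 1 - (-1) = 2.
  m(A_2) = 7/2 - 3 = 1/2.
  m(A_3) = 21/4 - 15/4 = 3/2.
  m(A_4) = 39/4 - 27/4 = 3.
  m(A_5) = 49/4 - 47/4 = 1/2.
Contributions c_i * m(A_i):
  (-1/3) * (2) = -2/3.
  (-1/3) * (1/2) = -1/6.
  (2/3) * (3/2) = 1.
  (2) * (3) = 6.
  (5/3) * (1/2) = 5/6.
Total: -2/3 - 1/6 + 1 + 6 + 5/6 = 7.

7


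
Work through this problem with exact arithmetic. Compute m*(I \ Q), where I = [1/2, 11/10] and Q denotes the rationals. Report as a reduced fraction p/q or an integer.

The interval I = [1/2, 11/10] has m(I) = 11/10 - 1/2 = 3/5 (endpoints are measure-zero, so open/closed/half-open agree). Write I = (I cap Q) u (I \ Q). The rationals in I are countable, so m*(I cap Q) = 0 (cover each rational by intervals whose total length is arbitrarily small). By countable subadditivity m*(I) <= m*(I cap Q) + m*(I \ Q), hence m*(I \ Q) >= m(I) = 3/5. The reverse inequality m*(I \ Q) <= m*(I) = 3/5 is trivial since (I \ Q) is a subset of I. Therefore m*(I \ Q) = 3/5.

3/5


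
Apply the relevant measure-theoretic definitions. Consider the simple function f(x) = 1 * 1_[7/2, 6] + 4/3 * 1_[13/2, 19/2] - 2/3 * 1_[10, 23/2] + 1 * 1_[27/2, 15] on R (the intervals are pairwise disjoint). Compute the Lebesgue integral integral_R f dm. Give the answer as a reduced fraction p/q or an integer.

For a simple function f = sum_i c_i * 1_{A_i} with disjoint A_i,
  integral f dm = sum_i c_i * m(A_i).
Lengths of the A_i:
  m(A_1) = 6 - 7/2 = 5/2.
  m(A_2) = 19/2 - 13/2 = 3.
  m(A_3) = 23/2 - 10 = 3/2.
  m(A_4) = 15 - 27/2 = 3/2.
Contributions c_i * m(A_i):
  (1) * (5/2) = 5/2.
  (4/3) * (3) = 4.
  (-2/3) * (3/2) = -1.
  (1) * (3/2) = 3/2.
Total: 5/2 + 4 - 1 + 3/2 = 7.

7


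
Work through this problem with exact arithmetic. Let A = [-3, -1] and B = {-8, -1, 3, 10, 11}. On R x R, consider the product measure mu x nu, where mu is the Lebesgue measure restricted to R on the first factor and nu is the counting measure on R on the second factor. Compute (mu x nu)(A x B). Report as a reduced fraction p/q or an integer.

For a measurable rectangle A x B, the product measure satisfies
  (mu x nu)(A x B) = mu(A) * nu(B).
  mu(A) = 2.
  nu(B) = 5.
  (mu x nu)(A x B) = 2 * 5 = 10.

10


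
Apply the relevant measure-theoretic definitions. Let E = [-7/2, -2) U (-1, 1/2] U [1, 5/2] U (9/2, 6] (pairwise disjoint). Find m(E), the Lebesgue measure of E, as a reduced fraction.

For pairwise disjoint intervals, m(union_i I_i) = sum_i m(I_i),
and m is invariant under swapping open/closed endpoints (single points have measure 0).
So m(E) = sum_i (b_i - a_i).
  I_1 has length -2 - (-7/2) = 3/2.
  I_2 has length 1/2 - (-1) = 3/2.
  I_3 has length 5/2 - 1 = 3/2.
  I_4 has length 6 - 9/2 = 3/2.
Summing:
  m(E) = 3/2 + 3/2 + 3/2 + 3/2 = 6.

6


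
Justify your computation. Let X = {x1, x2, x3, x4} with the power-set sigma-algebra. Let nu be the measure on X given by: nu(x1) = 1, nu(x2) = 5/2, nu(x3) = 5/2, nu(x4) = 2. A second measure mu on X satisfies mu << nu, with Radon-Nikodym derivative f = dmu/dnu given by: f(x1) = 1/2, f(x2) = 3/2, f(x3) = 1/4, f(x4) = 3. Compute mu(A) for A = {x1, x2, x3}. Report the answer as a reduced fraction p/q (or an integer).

By the defining property of the Radon-Nikodym derivative, for every measurable set A,
  mu(A) = integral_A f dnu.
Since nu is a discrete measure concentrated on the atoms of X, the integral over A reduces to the sum
  mu(A) = sum_{x in A} f(x) * nu({x}).
Computing each term:
  x1: f(x1) * nu(x1) = 1/2 * 1 = 1/2.
  x2: f(x2) * nu(x2) = 3/2 * 5/2 = 15/4.
  x3: f(x3) * nu(x3) = 1/4 * 5/2 = 5/8.
Summing: mu(A) = 1/2 + 15/4 + 5/8 = 39/8.

39/8


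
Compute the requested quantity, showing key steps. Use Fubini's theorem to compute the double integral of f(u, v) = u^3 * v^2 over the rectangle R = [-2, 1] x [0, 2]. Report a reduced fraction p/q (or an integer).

f(u, v) is a tensor product of a function of u and a function of v, and both factors are bounded continuous (hence Lebesgue integrable) on the rectangle, so Fubini's theorem applies:
  integral_R f d(m x m) = (integral_a1^b1 u^3 du) * (integral_a2^b2 v^2 dv).
Inner integral in u: integral_{-2}^{1} u^3 du = (1^4 - (-2)^4)/4
  = -15/4.
Inner integral in v: integral_{0}^{2} v^2 dv = (2^3 - 0^3)/3
  = 8/3.
Product: (-15/4) * (8/3) = -10.

-10


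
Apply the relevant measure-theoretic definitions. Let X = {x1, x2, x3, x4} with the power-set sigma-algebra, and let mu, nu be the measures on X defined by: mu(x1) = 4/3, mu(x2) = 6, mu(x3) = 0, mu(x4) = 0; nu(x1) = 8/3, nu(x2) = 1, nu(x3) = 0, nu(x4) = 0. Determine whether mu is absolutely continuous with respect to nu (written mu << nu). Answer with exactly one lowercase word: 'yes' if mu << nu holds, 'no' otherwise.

mu << nu means: every nu-null measurable set is also mu-null; equivalently, for every atom x, if nu({x}) = 0 then mu({x}) = 0.
Checking each atom:
  x1: nu = 8/3 > 0 -> no constraint.
  x2: nu = 1 > 0 -> no constraint.
  x3: nu = 0, mu = 0 -> consistent with mu << nu.
  x4: nu = 0, mu = 0 -> consistent with mu << nu.
No atom violates the condition. Therefore mu << nu.

yes


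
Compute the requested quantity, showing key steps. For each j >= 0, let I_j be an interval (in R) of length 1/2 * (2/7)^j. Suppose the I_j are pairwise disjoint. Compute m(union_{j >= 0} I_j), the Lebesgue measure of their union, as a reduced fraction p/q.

By countable additivity of the Lebesgue measure on pairwise disjoint measurable sets,
  m(union_{j >= 0} I_j) = sum_{j >= 0} m(I_j) = sum_{j >= 0} a * r^j,
  with a = 1/2 and r = 2/7.
Since 0 < r = 2/7 < 1, the geometric series converges:
  sum_{j >= 0} a * r^j = a / (1 - r).
  = 1/2 / (1 - 2/7)
  = 1/2 / (5/7)
  = 7/10.

7/10


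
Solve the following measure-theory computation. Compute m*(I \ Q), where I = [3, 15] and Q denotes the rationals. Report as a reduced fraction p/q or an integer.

The interval I = [3, 15] has m(I) = 15 - 3 = 12 (endpoints are measure-zero, so open/closed/half-open agree). Write I = (I cap Q) u (I \ Q). The rationals in I are countable, so m*(I cap Q) = 0 (cover each rational by intervals whose total length is arbitrarily small). By countable subadditivity m*(I) <= m*(I cap Q) + m*(I \ Q), hence m*(I \ Q) >= m(I) = 12. The reverse inequality m*(I \ Q) <= m*(I) = 12 is trivial since (I \ Q) is a subset of I. Therefore m*(I \ Q) = 12.

12


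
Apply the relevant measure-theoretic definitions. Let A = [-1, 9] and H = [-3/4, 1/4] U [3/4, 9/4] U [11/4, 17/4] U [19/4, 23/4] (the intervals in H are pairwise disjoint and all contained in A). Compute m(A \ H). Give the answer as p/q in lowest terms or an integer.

The ambient interval has length m(A) = 9 - (-1) = 10.
Since the holes are disjoint and sit inside A, by finite additivity
  m(H) = sum_i (b_i - a_i), and m(A \ H) = m(A) - m(H).
Computing the hole measures:
  m(H_1) = 1/4 - (-3/4) = 1.
  m(H_2) = 9/4 - 3/4 = 3/2.
  m(H_3) = 17/4 - 11/4 = 3/2.
  m(H_4) = 23/4 - 19/4 = 1.
Summed: m(H) = 1 + 3/2 + 3/2 + 1 = 5.
So m(A \ H) = 10 - 5 = 5.

5


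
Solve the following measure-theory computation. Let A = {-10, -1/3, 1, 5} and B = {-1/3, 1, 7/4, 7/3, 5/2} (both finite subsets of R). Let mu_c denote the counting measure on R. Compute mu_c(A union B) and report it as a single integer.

Counting measure on a finite set equals cardinality. By inclusion-exclusion, |A union B| = |A| + |B| - |A cap B|.
|A| = 4, |B| = 5, |A cap B| = 2.
So mu_c(A union B) = 4 + 5 - 2 = 7.

7


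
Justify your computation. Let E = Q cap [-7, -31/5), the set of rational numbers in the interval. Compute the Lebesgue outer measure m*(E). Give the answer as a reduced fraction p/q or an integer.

E = Q cap [-7, -31/5) is a subset of Q, which is countable. Enumerate Q = {q_1, q_2, ...}; for any eps > 0, cover q_k by the open interval (q_k - eps/2^(k+1), q_k + eps/2^(k+1)), of length eps/2^k. The total cover length is sum_{k>=1} eps/2^k = eps. Hence m*(E) <= m*(Q) <= eps for every eps > 0, and since outer measure is non-negative, m*(E) = 0.

0


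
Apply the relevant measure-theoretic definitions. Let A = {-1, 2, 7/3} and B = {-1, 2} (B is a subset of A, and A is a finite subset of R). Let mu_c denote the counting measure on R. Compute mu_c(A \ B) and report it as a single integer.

Counting measure assigns mu_c(E) = |E| (number of elements) when E is finite. For B subset A, A \ B is the set of elements of A not in B, so |A \ B| = |A| - |B|.
|A| = 3, |B| = 2, so mu_c(A \ B) = 3 - 2 = 1.

1


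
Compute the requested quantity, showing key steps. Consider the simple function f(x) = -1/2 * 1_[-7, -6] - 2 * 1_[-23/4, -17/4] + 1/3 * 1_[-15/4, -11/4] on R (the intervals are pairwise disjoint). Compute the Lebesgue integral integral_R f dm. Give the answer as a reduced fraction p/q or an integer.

For a simple function f = sum_i c_i * 1_{A_i} with disjoint A_i,
  integral f dm = sum_i c_i * m(A_i).
Lengths of the A_i:
  m(A_1) = -6 - (-7) = 1.
  m(A_2) = -17/4 - (-23/4) = 3/2.
  m(A_3) = -11/4 - (-15/4) = 1.
Contributions c_i * m(A_i):
  (-1/2) * (1) = -1/2.
  (-2) * (3/2) = -3.
  (1/3) * (1) = 1/3.
Total: -1/2 - 3 + 1/3 = -19/6.

-19/6


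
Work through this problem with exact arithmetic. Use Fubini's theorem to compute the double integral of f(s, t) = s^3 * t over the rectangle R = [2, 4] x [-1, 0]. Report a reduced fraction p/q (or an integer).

f(s, t) is a tensor product of a function of s and a function of t, and both factors are bounded continuous (hence Lebesgue integrable) on the rectangle, so Fubini's theorem applies:
  integral_R f d(m x m) = (integral_a1^b1 s^3 ds) * (integral_a2^b2 t dt).
Inner integral in s: integral_{2}^{4} s^3 ds = (4^4 - 2^4)/4
  = 60.
Inner integral in t: integral_{-1}^{0} t dt = (0^2 - (-1)^2)/2
  = -1/2.
Product: (60) * (-1/2) = -30.

-30


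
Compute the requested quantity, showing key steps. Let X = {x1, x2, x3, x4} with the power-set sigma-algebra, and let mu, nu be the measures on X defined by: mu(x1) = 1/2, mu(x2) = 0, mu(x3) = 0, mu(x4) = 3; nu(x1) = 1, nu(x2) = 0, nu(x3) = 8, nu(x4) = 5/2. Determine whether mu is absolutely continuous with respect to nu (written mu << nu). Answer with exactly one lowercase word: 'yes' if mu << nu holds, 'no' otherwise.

mu << nu means: every nu-null measurable set is also mu-null; equivalently, for every atom x, if nu({x}) = 0 then mu({x}) = 0.
Checking each atom:
  x1: nu = 1 > 0 -> no constraint.
  x2: nu = 0, mu = 0 -> consistent with mu << nu.
  x3: nu = 8 > 0 -> no constraint.
  x4: nu = 5/2 > 0 -> no constraint.
No atom violates the condition. Therefore mu << nu.

yes


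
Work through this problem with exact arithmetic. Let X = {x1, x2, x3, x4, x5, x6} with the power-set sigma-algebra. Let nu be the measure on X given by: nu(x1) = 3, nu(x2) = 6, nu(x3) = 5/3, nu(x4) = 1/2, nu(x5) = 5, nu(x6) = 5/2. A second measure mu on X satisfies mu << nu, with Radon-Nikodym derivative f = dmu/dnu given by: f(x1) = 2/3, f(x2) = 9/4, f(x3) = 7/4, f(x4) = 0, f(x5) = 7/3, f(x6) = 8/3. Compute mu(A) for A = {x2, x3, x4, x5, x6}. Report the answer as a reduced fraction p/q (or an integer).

By the defining property of the Radon-Nikodym derivative, for every measurable set A,
  mu(A) = integral_A f dnu.
Since nu is a discrete measure concentrated on the atoms of X, the integral over A reduces to the sum
  mu(A) = sum_{x in A} f(x) * nu({x}).
Computing each term:
  x2: f(x2) * nu(x2) = 9/4 * 6 = 27/2.
  x3: f(x3) * nu(x3) = 7/4 * 5/3 = 35/12.
  x4: f(x4) * nu(x4) = 0 * 1/2 = 0.
  x5: f(x5) * nu(x5) = 7/3 * 5 = 35/3.
  x6: f(x6) * nu(x6) = 8/3 * 5/2 = 20/3.
Summing: mu(A) = 27/2 + 35/12 + 0 + 35/3 + 20/3 = 139/4.

139/4


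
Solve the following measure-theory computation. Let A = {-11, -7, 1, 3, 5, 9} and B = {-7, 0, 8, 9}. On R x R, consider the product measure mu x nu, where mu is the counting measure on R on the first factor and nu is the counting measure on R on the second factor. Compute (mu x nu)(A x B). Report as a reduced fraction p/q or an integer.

For a measurable rectangle A x B, the product measure satisfies
  (mu x nu)(A x B) = mu(A) * nu(B).
  mu(A) = 6.
  nu(B) = 4.
  (mu x nu)(A x B) = 6 * 4 = 24.

24


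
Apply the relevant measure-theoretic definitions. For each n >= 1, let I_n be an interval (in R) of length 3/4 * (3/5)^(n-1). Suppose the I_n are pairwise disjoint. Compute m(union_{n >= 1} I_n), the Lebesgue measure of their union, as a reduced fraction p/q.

By countable additivity of the Lebesgue measure on pairwise disjoint measurable sets,
  m(union_{n >= 1} I_n) = sum_{n >= 1} m(I_n) = sum_{n >= 1} a * r^(n-1),
  with a = 3/4 and r = 3/5.
Since 0 < r = 3/5 < 1, the geometric series converges:
  sum_{n >= 1} a * r^(n-1) = a / (1 - r).
  = 3/4 / (1 - 3/5)
  = 3/4 / (2/5)
  = 15/8.

15/8


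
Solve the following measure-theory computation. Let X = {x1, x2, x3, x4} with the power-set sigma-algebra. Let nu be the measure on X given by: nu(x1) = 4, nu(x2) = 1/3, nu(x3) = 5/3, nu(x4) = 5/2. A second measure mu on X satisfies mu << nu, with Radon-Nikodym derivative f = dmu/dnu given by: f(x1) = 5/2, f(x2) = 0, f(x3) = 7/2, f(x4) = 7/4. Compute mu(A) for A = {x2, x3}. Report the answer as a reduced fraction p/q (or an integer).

By the defining property of the Radon-Nikodym derivative, for every measurable set A,
  mu(A) = integral_A f dnu.
Since nu is a discrete measure concentrated on the atoms of X, the integral over A reduces to the sum
  mu(A) = sum_{x in A} f(x) * nu({x}).
Computing each term:
  x2: f(x2) * nu(x2) = 0 * 1/3 = 0.
  x3: f(x3) * nu(x3) = 7/2 * 5/3 = 35/6.
Summing: mu(A) = 0 + 35/6 = 35/6.

35/6


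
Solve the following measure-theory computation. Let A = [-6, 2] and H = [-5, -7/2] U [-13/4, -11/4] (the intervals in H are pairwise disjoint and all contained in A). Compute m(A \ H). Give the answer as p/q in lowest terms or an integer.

The ambient interval has length m(A) = 2 - (-6) = 8.
Since the holes are disjoint and sit inside A, by finite additivity
  m(H) = sum_i (b_i - a_i), and m(A \ H) = m(A) - m(H).
Computing the hole measures:
  m(H_1) = -7/2 - (-5) = 3/2.
  m(H_2) = -11/4 - (-13/4) = 1/2.
Summed: m(H) = 3/2 + 1/2 = 2.
So m(A \ H) = 8 - 2 = 6.

6


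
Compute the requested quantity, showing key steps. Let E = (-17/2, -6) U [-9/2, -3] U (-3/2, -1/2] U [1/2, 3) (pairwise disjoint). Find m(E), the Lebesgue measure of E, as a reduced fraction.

For pairwise disjoint intervals, m(union_i I_i) = sum_i m(I_i),
and m is invariant under swapping open/closed endpoints (single points have measure 0).
So m(E) = sum_i (b_i - a_i).
  I_1 has length -6 - (-17/2) = 5/2.
  I_2 has length -3 - (-9/2) = 3/2.
  I_3 has length -1/2 - (-3/2) = 1.
  I_4 has length 3 - 1/2 = 5/2.
Summing:
  m(E) = 5/2 + 3/2 + 1 + 5/2 = 15/2.

15/2


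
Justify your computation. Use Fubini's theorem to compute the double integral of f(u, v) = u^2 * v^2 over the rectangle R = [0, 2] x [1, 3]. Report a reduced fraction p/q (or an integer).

f(u, v) is a tensor product of a function of u and a function of v, and both factors are bounded continuous (hence Lebesgue integrable) on the rectangle, so Fubini's theorem applies:
  integral_R f d(m x m) = (integral_a1^b1 u^2 du) * (integral_a2^b2 v^2 dv).
Inner integral in u: integral_{0}^{2} u^2 du = (2^3 - 0^3)/3
  = 8/3.
Inner integral in v: integral_{1}^{3} v^2 dv = (3^3 - 1^3)/3
  = 26/3.
Product: (8/3) * (26/3) = 208/9.

208/9


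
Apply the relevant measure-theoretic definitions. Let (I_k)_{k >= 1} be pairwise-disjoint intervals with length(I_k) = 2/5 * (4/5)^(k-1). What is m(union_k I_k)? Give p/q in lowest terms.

By countable additivity of the Lebesgue measure on pairwise disjoint measurable sets,
  m(union_{k >= 1} I_k) = sum_{k >= 1} m(I_k) = sum_{k >= 1} a * r^(k-1),
  with a = 2/5 and r = 4/5.
Since 0 < r = 4/5 < 1, the geometric series converges:
  sum_{k >= 1} a * r^(k-1) = a / (1 - r).
  = 2/5 / (1 - 4/5)
  = 2/5 / (1/5)
  = 2.

2


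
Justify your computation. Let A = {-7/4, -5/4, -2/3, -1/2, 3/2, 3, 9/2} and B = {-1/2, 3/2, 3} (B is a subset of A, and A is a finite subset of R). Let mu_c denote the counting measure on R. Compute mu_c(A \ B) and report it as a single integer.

Counting measure assigns mu_c(E) = |E| (number of elements) when E is finite. For B subset A, A \ B is the set of elements of A not in B, so |A \ B| = |A| - |B|.
|A| = 7, |B| = 3, so mu_c(A \ B) = 7 - 3 = 4.

4


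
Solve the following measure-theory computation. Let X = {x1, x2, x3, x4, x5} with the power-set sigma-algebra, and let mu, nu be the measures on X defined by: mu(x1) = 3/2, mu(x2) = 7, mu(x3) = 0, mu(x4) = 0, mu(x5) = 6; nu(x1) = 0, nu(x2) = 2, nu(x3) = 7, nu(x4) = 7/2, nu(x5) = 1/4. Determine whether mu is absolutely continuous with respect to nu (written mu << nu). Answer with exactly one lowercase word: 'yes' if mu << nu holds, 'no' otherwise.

mu << nu means: every nu-null measurable set is also mu-null; equivalently, for every atom x, if nu({x}) = 0 then mu({x}) = 0.
Checking each atom:
  x1: nu = 0, mu = 3/2 > 0 -> violates mu << nu.
  x2: nu = 2 > 0 -> no constraint.
  x3: nu = 7 > 0 -> no constraint.
  x4: nu = 7/2 > 0 -> no constraint.
  x5: nu = 1/4 > 0 -> no constraint.
The atom(s) x1 violate the condition (nu = 0 but mu > 0). Therefore mu is NOT absolutely continuous w.r.t. nu.

no


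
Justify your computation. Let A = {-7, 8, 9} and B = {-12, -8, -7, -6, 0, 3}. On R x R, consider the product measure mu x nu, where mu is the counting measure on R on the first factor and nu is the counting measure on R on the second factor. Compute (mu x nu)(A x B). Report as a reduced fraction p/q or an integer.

For a measurable rectangle A x B, the product measure satisfies
  (mu x nu)(A x B) = mu(A) * nu(B).
  mu(A) = 3.
  nu(B) = 6.
  (mu x nu)(A x B) = 3 * 6 = 18.

18


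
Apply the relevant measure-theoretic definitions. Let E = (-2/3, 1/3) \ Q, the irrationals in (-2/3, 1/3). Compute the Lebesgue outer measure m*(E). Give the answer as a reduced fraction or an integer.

The interval I = (-2/3, 1/3) has m(I) = 1/3 - (-2/3) = 1 (endpoints are measure-zero, so open/closed/half-open agree). Write I = (I cap Q) u (I \ Q). The rationals in I are countable, so m*(I cap Q) = 0 (cover each rational by intervals whose total length is arbitrarily small). By countable subadditivity m*(I) <= m*(I cap Q) + m*(I \ Q), hence m*(I \ Q) >= m(I) = 1. The reverse inequality m*(I \ Q) <= m*(I) = 1 is trivial since (I \ Q) is a subset of I. Therefore m*(I \ Q) = 1.

1


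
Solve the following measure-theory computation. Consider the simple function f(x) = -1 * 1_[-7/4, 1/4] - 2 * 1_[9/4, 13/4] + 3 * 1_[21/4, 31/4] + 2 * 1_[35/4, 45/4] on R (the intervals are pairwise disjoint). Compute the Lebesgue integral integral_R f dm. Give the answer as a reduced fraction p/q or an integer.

For a simple function f = sum_i c_i * 1_{A_i} with disjoint A_i,
  integral f dm = sum_i c_i * m(A_i).
Lengths of the A_i:
  m(A_1) = 1/4 - (-7/4) = 2.
  m(A_2) = 13/4 - 9/4 = 1.
  m(A_3) = 31/4 - 21/4 = 5/2.
  m(A_4) = 45/4 - 35/4 = 5/2.
Contributions c_i * m(A_i):
  (-1) * (2) = -2.
  (-2) * (1) = -2.
  (3) * (5/2) = 15/2.
  (2) * (5/2) = 5.
Total: -2 - 2 + 15/2 + 5 = 17/2.

17/2


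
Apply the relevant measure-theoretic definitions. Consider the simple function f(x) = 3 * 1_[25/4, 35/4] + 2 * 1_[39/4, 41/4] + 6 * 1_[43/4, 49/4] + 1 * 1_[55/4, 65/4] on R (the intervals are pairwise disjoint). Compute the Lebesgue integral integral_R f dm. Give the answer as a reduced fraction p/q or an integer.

For a simple function f = sum_i c_i * 1_{A_i} with disjoint A_i,
  integral f dm = sum_i c_i * m(A_i).
Lengths of the A_i:
  m(A_1) = 35/4 - 25/4 = 5/2.
  m(A_2) = 41/4 - 39/4 = 1/2.
  m(A_3) = 49/4 - 43/4 = 3/2.
  m(A_4) = 65/4 - 55/4 = 5/2.
Contributions c_i * m(A_i):
  (3) * (5/2) = 15/2.
  (2) * (1/2) = 1.
  (6) * (3/2) = 9.
  (1) * (5/2) = 5/2.
Total: 15/2 + 1 + 9 + 5/2 = 20.

20


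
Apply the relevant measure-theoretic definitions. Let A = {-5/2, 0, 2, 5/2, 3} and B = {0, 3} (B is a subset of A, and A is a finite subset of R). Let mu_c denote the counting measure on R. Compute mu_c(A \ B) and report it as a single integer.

Counting measure assigns mu_c(E) = |E| (number of elements) when E is finite. For B subset A, A \ B is the set of elements of A not in B, so |A \ B| = |A| - |B|.
|A| = 5, |B| = 2, so mu_c(A \ B) = 5 - 2 = 3.

3


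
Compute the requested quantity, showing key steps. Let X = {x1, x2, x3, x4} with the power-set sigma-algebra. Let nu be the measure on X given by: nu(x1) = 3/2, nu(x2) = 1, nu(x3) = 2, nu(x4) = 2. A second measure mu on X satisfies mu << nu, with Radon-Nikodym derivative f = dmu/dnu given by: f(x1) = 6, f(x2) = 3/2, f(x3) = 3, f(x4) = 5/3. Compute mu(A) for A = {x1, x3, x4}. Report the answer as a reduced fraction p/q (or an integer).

By the defining property of the Radon-Nikodym derivative, for every measurable set A,
  mu(A) = integral_A f dnu.
Since nu is a discrete measure concentrated on the atoms of X, the integral over A reduces to the sum
  mu(A) = sum_{x in A} f(x) * nu({x}).
Computing each term:
  x1: f(x1) * nu(x1) = 6 * 3/2 = 9.
  x3: f(x3) * nu(x3) = 3 * 2 = 6.
  x4: f(x4) * nu(x4) = 5/3 * 2 = 10/3.
Summing: mu(A) = 9 + 6 + 10/3 = 55/3.

55/3


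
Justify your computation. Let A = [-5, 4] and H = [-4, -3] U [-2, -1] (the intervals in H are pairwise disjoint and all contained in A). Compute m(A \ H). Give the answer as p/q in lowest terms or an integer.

The ambient interval has length m(A) = 4 - (-5) = 9.
Since the holes are disjoint and sit inside A, by finite additivity
  m(H) = sum_i (b_i - a_i), and m(A \ H) = m(A) - m(H).
Computing the hole measures:
  m(H_1) = -3 - (-4) = 1.
  m(H_2) = -1 - (-2) = 1.
Summed: m(H) = 1 + 1 = 2.
So m(A \ H) = 9 - 2 = 7.

7


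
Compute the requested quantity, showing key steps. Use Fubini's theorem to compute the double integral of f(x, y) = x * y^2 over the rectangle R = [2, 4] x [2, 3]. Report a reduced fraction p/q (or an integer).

f(x, y) is a tensor product of a function of x and a function of y, and both factors are bounded continuous (hence Lebesgue integrable) on the rectangle, so Fubini's theorem applies:
  integral_R f d(m x m) = (integral_a1^b1 x dx) * (integral_a2^b2 y^2 dy).
Inner integral in x: integral_{2}^{4} x dx = (4^2 - 2^2)/2
  = 6.
Inner integral in y: integral_{2}^{3} y^2 dy = (3^3 - 2^3)/3
  = 19/3.
Product: (6) * (19/3) = 38.

38


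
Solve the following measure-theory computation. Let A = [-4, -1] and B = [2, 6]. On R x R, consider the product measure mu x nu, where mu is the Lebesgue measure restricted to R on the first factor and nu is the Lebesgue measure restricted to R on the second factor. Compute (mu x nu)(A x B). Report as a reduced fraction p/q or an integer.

For a measurable rectangle A x B, the product measure satisfies
  (mu x nu)(A x B) = mu(A) * nu(B).
  mu(A) = 3.
  nu(B) = 4.
  (mu x nu)(A x B) = 3 * 4 = 12.

12


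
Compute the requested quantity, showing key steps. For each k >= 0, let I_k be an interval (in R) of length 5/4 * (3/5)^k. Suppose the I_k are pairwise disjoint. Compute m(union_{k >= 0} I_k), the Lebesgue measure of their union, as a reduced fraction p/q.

By countable additivity of the Lebesgue measure on pairwise disjoint measurable sets,
  m(union_{k >= 0} I_k) = sum_{k >= 0} m(I_k) = sum_{k >= 0} a * r^k,
  with a = 5/4 and r = 3/5.
Since 0 < r = 3/5 < 1, the geometric series converges:
  sum_{k >= 0} a * r^k = a / (1 - r).
  = 5/4 / (1 - 3/5)
  = 5/4 / (2/5)
  = 25/8.

25/8


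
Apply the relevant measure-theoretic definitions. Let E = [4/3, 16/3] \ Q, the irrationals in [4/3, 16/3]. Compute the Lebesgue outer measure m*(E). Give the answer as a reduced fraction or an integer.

The interval I = [4/3, 16/3] has m(I) = 16/3 - 4/3 = 4 (endpoints are measure-zero, so open/closed/half-open agree). Write I = (I cap Q) u (I \ Q). The rationals in I are countable, so m*(I cap Q) = 0 (cover each rational by intervals whose total length is arbitrarily small). By countable subadditivity m*(I) <= m*(I cap Q) + m*(I \ Q), hence m*(I \ Q) >= m(I) = 4. The reverse inequality m*(I \ Q) <= m*(I) = 4 is trivial since (I \ Q) is a subset of I. Therefore m*(I \ Q) = 4.

4


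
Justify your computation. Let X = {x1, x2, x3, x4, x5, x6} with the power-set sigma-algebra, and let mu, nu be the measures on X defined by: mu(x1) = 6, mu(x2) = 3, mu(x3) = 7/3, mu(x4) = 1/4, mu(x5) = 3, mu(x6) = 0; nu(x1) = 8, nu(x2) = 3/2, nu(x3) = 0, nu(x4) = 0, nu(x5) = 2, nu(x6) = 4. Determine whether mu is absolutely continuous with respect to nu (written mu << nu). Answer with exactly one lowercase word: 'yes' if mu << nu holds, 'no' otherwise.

mu << nu means: every nu-null measurable set is also mu-null; equivalently, for every atom x, if nu({x}) = 0 then mu({x}) = 0.
Checking each atom:
  x1: nu = 8 > 0 -> no constraint.
  x2: nu = 3/2 > 0 -> no constraint.
  x3: nu = 0, mu = 7/3 > 0 -> violates mu << nu.
  x4: nu = 0, mu = 1/4 > 0 -> violates mu << nu.
  x5: nu = 2 > 0 -> no constraint.
  x6: nu = 4 > 0 -> no constraint.
The atom(s) x3, x4 violate the condition (nu = 0 but mu > 0). Therefore mu is NOT absolutely continuous w.r.t. nu.

no


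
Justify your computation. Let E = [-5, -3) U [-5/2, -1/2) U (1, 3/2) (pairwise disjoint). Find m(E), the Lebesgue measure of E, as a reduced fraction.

For pairwise disjoint intervals, m(union_i I_i) = sum_i m(I_i),
and m is invariant under swapping open/closed endpoints (single points have measure 0).
So m(E) = sum_i (b_i - a_i).
  I_1 has length -3 - (-5) = 2.
  I_2 has length -1/2 - (-5/2) = 2.
  I_3 has length 3/2 - 1 = 1/2.
Summing:
  m(E) = 2 + 2 + 1/2 = 9/2.

9/2


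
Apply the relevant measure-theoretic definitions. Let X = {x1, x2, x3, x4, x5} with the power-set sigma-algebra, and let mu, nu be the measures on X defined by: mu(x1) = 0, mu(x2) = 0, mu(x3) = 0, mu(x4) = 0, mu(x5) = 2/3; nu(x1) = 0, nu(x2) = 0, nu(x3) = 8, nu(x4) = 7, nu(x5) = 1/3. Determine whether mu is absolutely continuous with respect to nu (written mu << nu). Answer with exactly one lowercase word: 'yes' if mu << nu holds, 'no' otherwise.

mu << nu means: every nu-null measurable set is also mu-null; equivalently, for every atom x, if nu({x}) = 0 then mu({x}) = 0.
Checking each atom:
  x1: nu = 0, mu = 0 -> consistent with mu << nu.
  x2: nu = 0, mu = 0 -> consistent with mu << nu.
  x3: nu = 8 > 0 -> no constraint.
  x4: nu = 7 > 0 -> no constraint.
  x5: nu = 1/3 > 0 -> no constraint.
No atom violates the condition. Therefore mu << nu.

yes


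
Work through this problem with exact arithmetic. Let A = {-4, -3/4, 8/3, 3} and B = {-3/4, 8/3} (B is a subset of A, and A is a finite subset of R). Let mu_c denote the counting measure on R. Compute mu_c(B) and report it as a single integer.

Counting measure assigns mu_c(E) = |E| (number of elements) when E is finite.
B has 2 element(s), so mu_c(B) = 2.

2


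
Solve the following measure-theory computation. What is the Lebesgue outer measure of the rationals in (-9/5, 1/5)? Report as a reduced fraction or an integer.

The set Q cap (-9/5, 1/5) is countable (a subset of the countable set Q). Lebesgue outer measure of any countable set is 0: each singleton {q} has m*({q}) = 0, and by countable subadditivity m*(union_k {q_k}) <= sum_k m*({q_k}) = sum_k 0 = 0. The reverse inequality m*(E) >= 0 is automatic. So m*(Q cap (-9/5, 1/5)) = 0.

0


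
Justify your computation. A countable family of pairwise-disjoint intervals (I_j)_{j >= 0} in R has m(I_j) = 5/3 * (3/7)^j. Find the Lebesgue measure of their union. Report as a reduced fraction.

By countable additivity of the Lebesgue measure on pairwise disjoint measurable sets,
  m(union_{j >= 0} I_j) = sum_{j >= 0} m(I_j) = sum_{j >= 0} a * r^j,
  with a = 5/3 and r = 3/7.
Since 0 < r = 3/7 < 1, the geometric series converges:
  sum_{j >= 0} a * r^j = a / (1 - r).
  = 5/3 / (1 - 3/7)
  = 5/3 / (4/7)
  = 35/12.

35/12


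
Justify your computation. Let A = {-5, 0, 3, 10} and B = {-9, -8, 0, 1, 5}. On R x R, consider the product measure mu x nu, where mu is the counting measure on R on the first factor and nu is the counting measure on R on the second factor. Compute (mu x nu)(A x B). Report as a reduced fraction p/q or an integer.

For a measurable rectangle A x B, the product measure satisfies
  (mu x nu)(A x B) = mu(A) * nu(B).
  mu(A) = 4.
  nu(B) = 5.
  (mu x nu)(A x B) = 4 * 5 = 20.

20


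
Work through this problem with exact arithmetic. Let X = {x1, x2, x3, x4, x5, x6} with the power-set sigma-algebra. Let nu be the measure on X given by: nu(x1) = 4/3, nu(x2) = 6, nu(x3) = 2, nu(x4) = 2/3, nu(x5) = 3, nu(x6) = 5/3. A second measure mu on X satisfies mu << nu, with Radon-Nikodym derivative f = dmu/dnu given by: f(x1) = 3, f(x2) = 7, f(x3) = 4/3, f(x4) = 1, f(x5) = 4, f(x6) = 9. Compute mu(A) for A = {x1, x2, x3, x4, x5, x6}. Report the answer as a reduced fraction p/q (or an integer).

By the defining property of the Radon-Nikodym derivative, for every measurable set A,
  mu(A) = integral_A f dnu.
Since nu is a discrete measure concentrated on the atoms of X, the integral over A reduces to the sum
  mu(A) = sum_{x in A} f(x) * nu({x}).
Computing each term:
  x1: f(x1) * nu(x1) = 3 * 4/3 = 4.
  x2: f(x2) * nu(x2) = 7 * 6 = 42.
  x3: f(x3) * nu(x3) = 4/3 * 2 = 8/3.
  x4: f(x4) * nu(x4) = 1 * 2/3 = 2/3.
  x5: f(x5) * nu(x5) = 4 * 3 = 12.
  x6: f(x6) * nu(x6) = 9 * 5/3 = 15.
Summing: mu(A) = 4 + 42 + 8/3 + 2/3 + 12 + 15 = 229/3.

229/3


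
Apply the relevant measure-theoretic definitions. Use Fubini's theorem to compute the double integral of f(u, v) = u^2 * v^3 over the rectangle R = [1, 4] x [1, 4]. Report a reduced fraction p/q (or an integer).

f(u, v) is a tensor product of a function of u and a function of v, and both factors are bounded continuous (hence Lebesgue integrable) on the rectangle, so Fubini's theorem applies:
  integral_R f d(m x m) = (integral_a1^b1 u^2 du) * (integral_a2^b2 v^3 dv).
Inner integral in u: integral_{1}^{4} u^2 du = (4^3 - 1^3)/3
  = 21.
Inner integral in v: integral_{1}^{4} v^3 dv = (4^4 - 1^4)/4
  = 255/4.
Product: (21) * (255/4) = 5355/4.

5355/4


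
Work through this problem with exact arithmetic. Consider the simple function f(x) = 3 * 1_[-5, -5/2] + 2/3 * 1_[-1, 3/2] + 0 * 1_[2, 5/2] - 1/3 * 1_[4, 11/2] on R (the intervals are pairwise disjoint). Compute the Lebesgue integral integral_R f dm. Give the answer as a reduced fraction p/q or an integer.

For a simple function f = sum_i c_i * 1_{A_i} with disjoint A_i,
  integral f dm = sum_i c_i * m(A_i).
Lengths of the A_i:
  m(A_1) = -5/2 - (-5) = 5/2.
  m(A_2) = 3/2 - (-1) = 5/2.
  m(A_3) = 5/2 - 2 = 1/2.
  m(A_4) = 11/2 - 4 = 3/2.
Contributions c_i * m(A_i):
  (3) * (5/2) = 15/2.
  (2/3) * (5/2) = 5/3.
  (0) * (1/2) = 0.
  (-1/3) * (3/2) = -1/2.
Total: 15/2 + 5/3 + 0 - 1/2 = 26/3.

26/3
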